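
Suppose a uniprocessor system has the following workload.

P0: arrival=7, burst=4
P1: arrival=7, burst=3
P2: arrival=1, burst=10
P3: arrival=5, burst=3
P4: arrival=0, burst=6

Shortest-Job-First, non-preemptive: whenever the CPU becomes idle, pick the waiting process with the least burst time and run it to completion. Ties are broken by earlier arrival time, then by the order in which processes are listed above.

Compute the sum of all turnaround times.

Timeline: | P4 0-6 | P3 6-9 | P1 9-12 | P0 12-16 | P2 16-26 |
Completion: P0=16  P1=12  P2=26  P3=9  P4=6
Turnaround (C−A): P0=9  P1=5  P2=25  P3=4  P4=6
Turnaround = completion − arrival: P0=9, P1=5, P2=25, P3=4, P4=6
Total turnaround = 9 + 5 + 25 + 4 + 6 = 49

49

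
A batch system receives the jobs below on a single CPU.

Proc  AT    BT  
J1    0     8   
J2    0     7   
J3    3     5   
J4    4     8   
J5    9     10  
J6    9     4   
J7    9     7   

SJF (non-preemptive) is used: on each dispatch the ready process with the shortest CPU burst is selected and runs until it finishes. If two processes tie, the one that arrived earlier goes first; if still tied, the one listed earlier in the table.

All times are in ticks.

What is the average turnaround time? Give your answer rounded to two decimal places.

Timeline: | J2 0-7 | J3 7-12 | J6 12-16 | J7 16-23 | J1 23-31 | J4 31-39 | J5 39-49 |
Completion: J1=31  J2=7  J3=12  J4=39  J5=49  J6=16  J7=23
Turnaround (C−A): J1=31  J2=7  J3=9  J4=35  J5=40  J6=7  J7=14
Turnaround times: J1=31, J2=7, J3=9, J4=35, J5=40, J6=7, J7=14
Average turnaround = (31+7+9+35+40+7+14) / 7 = 143/7 = 20.43

20.43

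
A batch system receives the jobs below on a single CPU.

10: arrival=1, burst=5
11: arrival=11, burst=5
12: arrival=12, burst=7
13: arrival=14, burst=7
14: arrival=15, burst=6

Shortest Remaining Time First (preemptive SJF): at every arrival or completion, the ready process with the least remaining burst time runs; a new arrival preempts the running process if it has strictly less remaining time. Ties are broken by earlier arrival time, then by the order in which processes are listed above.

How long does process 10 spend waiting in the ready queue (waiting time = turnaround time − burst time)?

Gantt: | idle 0-1 | 10 1-6 | idle 6-11 | 11 11-16 | 14 16-22 | 12 22-29 | 13 29-36 |
Completion: 10=6  11=16  12=29  13=36  14=22
Waiting(10) = turnaround − burst = 5 − 5 = 0

0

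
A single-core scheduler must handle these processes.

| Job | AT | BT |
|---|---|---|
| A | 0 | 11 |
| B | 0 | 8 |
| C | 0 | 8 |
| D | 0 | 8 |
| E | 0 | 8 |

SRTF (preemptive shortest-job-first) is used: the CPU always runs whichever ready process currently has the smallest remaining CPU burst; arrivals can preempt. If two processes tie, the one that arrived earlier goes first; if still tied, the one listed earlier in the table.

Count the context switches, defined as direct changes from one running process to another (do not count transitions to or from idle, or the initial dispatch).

Gantt: | B 0-8 | C 8-16 | D 16-24 | E 24-32 | A 32-43 |
Completion: A=43  B=8  C=16  D=24  E=32

4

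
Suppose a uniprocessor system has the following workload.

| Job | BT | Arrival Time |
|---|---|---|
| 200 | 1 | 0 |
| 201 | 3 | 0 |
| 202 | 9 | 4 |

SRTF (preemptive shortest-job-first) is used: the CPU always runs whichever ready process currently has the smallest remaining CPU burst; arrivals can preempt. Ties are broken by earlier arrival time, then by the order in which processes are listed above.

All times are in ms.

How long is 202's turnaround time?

Gantt: | 200 0-1 | 201 1-4 | 202 4-13 |
Completion: 200=1  201=4  202=13
Turnaround (C−A): 200=1  201=4  202=9
Turnaround(202) = completion − arrival = 13 − 4 = 9

9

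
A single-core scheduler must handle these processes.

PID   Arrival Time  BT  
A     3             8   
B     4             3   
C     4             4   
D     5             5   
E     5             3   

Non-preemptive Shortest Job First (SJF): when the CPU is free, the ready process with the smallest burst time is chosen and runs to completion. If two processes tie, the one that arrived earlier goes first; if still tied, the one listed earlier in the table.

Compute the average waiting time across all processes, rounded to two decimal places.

Schedule: | idle 0-3 | A 3-11 | B 11-14 | E 14-17 | C 17-21 | D 21-26 |
Completion: A=11  B=14  C=21  D=26  E=17
Waiting times: A=0, B=7, C=13, D=16, E=9
Average waiting = (0+7+13+16+9) / 5 = 45/5 = 9.00

9.00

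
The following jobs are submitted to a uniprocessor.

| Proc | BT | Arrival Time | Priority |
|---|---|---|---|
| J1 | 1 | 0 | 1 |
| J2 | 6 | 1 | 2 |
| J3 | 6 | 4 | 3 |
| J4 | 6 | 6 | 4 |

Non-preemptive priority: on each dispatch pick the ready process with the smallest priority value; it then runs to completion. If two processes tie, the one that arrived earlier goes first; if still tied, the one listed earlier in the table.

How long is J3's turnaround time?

Timeline: | J1 0-1 | J2 1-7 | J3 7-13 | J4 13-19 |
Completion: J1=1  J2=7  J3=13  J4=19
Turnaround(J3) = completion − arrival = 13 − 4 = 9

9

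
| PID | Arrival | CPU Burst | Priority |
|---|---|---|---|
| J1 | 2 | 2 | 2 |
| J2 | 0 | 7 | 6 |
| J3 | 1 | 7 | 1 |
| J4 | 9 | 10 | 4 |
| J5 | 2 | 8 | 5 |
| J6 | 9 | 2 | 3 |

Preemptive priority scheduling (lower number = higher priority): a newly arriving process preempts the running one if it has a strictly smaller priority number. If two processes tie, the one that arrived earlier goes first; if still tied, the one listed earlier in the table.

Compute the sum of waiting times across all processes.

59

Timeline: | J2 0-1 | J3 1-8 | J1 8-10 | J6 10-12 | J4 12-22 | J5 22-30 | J2 30-36 |
Completion: J1=10  J2=36  J3=8  J4=22  J5=30  J6=12
Turnaround (C−A): J1=8  J2=36  J3=7  J4=13  J5=28  J6=3
Waiting = turnaround − burst: J1=6, J2=29, J3=0, J4=3, J5=20, J6=1
Total waiting = 6 + 29 + 0 + 3 + 20 + 1 = 59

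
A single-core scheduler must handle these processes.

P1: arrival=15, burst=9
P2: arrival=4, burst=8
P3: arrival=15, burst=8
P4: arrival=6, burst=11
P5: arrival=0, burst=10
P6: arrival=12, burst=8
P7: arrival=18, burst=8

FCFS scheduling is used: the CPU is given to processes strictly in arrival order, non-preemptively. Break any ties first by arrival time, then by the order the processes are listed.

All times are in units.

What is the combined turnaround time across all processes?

Schedule: | P5 0-10 | P2 10-18 | P4 18-29 | P6 29-37 | P1 37-46 | P3 46-54 | P7 54-62 |
Completion: P1=46  P2=18  P3=54  P4=29  P5=10  P6=37  P7=62
Turnaround (C−A): P1=31  P2=14  P3=39  P4=23  P5=10  P6=25  P7=44
Turnaround = completion − arrival: P1=31, P2=14, P3=39, P4=23, P5=10, P6=25, P7=44
Total turnaround = 31 + 14 + 39 + 23 + 10 + 25 + 44 = 186

186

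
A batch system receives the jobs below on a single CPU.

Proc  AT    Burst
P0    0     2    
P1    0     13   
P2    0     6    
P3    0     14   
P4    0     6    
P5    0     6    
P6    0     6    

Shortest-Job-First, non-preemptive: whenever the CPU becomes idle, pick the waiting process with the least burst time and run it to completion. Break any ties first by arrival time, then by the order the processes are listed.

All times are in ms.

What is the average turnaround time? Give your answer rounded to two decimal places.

23.14

Timeline: | P0 0-2 | P2 2-8 | P4 8-14 | P5 14-20 | P6 20-26 | P1 26-39 | P3 39-53 |
Completion: P0=2  P1=39  P2=8  P3=53  P4=14  P5=20  P6=26
Turnaround (C−A): P0=2  P1=39  P2=8  P3=53  P4=14  P5=20  P6=26
Turnaround times: P0=2, P1=39, P2=8, P3=53, P4=14, P5=20, P6=26
Average turnaround = (2+39+8+53+14+20+26) / 7 = 162/7 = 23.14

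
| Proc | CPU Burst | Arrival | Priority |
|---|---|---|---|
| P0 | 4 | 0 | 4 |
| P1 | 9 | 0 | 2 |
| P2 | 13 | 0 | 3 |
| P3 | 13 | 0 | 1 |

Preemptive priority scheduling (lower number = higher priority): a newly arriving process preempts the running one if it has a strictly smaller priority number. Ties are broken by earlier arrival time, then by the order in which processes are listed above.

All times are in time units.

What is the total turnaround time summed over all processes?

109

Gantt: | P3 0-13 | P1 13-22 | P2 22-35 | P0 35-39 |
Completion: P0=39  P1=22  P2=35  P3=13
Turnaround (C−A): P0=39  P1=22  P2=35  P3=13
Turnaround = completion − arrival: P0=39, P1=22, P2=35, P3=13
Total turnaround = 39 + 22 + 35 + 13 = 109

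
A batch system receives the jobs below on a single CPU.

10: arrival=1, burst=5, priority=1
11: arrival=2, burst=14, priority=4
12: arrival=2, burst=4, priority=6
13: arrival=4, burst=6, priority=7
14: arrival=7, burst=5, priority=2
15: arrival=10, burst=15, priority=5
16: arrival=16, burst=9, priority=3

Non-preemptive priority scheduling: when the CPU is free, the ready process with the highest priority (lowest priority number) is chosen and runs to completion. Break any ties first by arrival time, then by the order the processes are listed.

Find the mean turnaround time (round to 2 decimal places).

29.14

Timeline: | idle 0-1 | 10 1-6 | 11 6-20 | 14 20-25 | 16 25-34 | 15 34-49 | 12 49-53 | 13 53-59 |
Completion: 10=6  11=20  12=53  13=59  14=25  15=49  16=34
Turnaround times: 10=5, 11=18, 12=51, 13=55, 14=18, 15=39, 16=18
Average turnaround = (5+18+51+55+18+39+18) / 7 = 204/7 = 29.14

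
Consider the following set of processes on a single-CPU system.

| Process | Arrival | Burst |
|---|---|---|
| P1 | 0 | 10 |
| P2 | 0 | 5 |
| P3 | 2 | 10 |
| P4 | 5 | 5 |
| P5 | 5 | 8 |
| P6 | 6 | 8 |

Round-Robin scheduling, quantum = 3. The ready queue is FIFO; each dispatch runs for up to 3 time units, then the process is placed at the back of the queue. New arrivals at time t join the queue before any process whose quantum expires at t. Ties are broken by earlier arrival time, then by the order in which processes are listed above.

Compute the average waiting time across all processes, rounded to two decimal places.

27.50

Schedule: | P1 0-3 | P2 3-6 | P3 6-9 | P1 9-12 | P4 12-15 | P5 15-18 | P6 18-21 | P2 21-23 | P3 23-26 | P1 26-29 | P4 29-31 | P5 31-34 | P6 34-37 | P3 37-40 | P1 40-41 | P5 41-43 | P6 43-45 | P3 45-46 |
Completion: P1=41  P2=23  P3=46  P4=31  P5=43  P6=45
Turnaround (C−A): P1=41  P2=23  P3=44  P4=26  P5=38  P6=39
Waiting times: P1=31, P2=18, P3=34, P4=21, P5=30, P6=31
Average waiting = (31+18+34+21+30+31) / 6 = 165/6 = 27.50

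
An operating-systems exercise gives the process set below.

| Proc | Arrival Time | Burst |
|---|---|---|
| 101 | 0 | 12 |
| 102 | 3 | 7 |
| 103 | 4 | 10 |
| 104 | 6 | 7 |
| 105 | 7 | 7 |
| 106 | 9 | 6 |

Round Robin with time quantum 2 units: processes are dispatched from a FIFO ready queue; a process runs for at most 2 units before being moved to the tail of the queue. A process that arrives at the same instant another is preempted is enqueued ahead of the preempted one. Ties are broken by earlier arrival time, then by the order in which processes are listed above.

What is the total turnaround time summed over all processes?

238

Gantt: | 101 0-4 | 102 4-6 | 103 6-8 | 101 8-10 | 104 10-12 | 102 12-14 | 105 14-16 | 103 16-18 | 106 18-20 | 101 20-22 | 104 22-24 | 102 24-26 | 105 26-28 | 103 28-30 | 106 30-32 | 101 32-34 | 104 34-36 | 102 36-37 | 105 37-39 | 103 39-41 | 106 41-43 | 101 43-45 | 104 45-46 | 105 46-47 | 103 47-49 |
Completion: 101=45  102=37  103=49  104=46  105=47  106=43
Turnaround = completion − arrival: 101=45, 102=34, 103=45, 104=40, 105=40, 106=34
Total turnaround = 45 + 34 + 45 + 40 + 40 + 34 = 238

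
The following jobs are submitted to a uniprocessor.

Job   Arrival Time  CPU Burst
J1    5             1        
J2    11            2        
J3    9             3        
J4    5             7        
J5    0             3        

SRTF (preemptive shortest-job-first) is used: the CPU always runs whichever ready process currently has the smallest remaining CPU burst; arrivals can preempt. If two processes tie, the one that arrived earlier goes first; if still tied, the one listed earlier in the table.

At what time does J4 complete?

18

Schedule: | J5 0-3 | idle 3-5 | J1 5-6 | J4 6-9 | J3 9-12 | J2 12-14 | J4 14-18 |
Completion: J1=6  J2=14  J3=12  J4=18  J5=3
Turnaround (C−A): J1=1  J2=3  J3=3  J4=13  J5=3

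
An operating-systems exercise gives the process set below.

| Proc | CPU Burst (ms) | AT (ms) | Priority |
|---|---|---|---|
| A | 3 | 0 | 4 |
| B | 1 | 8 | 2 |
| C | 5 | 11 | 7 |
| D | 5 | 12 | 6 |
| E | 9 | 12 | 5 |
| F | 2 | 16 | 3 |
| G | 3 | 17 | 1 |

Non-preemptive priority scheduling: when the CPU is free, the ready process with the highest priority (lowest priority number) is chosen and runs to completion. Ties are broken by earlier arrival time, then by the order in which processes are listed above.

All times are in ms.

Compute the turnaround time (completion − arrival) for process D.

23

Gantt: | A 0-3 | idle 3-8 | B 8-9 | idle 9-11 | C 11-16 | F 16-18 | G 18-21 | E 21-30 | D 30-35 |
Completion: A=3  B=9  C=16  D=35  E=30  F=18  G=21
Turnaround(D) = completion − arrival = 35 − 12 = 23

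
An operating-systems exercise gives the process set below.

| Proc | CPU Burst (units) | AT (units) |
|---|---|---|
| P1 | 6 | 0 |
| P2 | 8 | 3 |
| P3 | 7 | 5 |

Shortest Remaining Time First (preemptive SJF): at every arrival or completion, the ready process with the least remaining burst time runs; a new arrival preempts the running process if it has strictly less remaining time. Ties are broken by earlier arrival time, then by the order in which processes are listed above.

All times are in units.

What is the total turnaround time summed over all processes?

32

Timeline: | P1 0-6 | P3 6-13 | P2 13-21 |
Completion: P1=6  P2=21  P3=13
Turnaround = completion − arrival: P1=6, P2=18, P3=8
Total turnaround = 6 + 18 + 8 = 32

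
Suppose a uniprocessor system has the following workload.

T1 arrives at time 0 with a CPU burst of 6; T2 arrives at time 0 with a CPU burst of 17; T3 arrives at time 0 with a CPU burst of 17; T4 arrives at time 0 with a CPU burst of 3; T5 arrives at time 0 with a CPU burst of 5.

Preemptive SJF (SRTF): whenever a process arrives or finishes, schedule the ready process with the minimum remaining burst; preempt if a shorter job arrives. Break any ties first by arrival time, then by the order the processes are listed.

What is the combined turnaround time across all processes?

Schedule: | T4 0-3 | T5 3-8 | T1 8-14 | T2 14-31 | T3 31-48 |
Completion: T1=14  T2=31  T3=48  T4=3  T5=8
Turnaround = completion − arrival: T1=14, T2=31, T3=48, T4=3, T5=8
Total turnaround = 14 + 31 + 48 + 3 + 8 = 104

104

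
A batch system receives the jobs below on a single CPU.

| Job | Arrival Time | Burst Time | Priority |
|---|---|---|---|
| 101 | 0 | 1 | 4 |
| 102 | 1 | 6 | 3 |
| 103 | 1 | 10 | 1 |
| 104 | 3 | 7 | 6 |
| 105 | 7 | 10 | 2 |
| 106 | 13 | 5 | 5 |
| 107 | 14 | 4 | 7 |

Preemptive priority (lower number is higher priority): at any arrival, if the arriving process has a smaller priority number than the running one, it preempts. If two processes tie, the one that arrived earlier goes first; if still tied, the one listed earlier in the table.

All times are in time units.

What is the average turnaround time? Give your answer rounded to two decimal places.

19.29

Timeline: | 101 0-1 | 103 1-11 | 105 11-21 | 102 21-27 | 106 27-32 | 104 32-39 | 107 39-43 |
Completion: 101=1  102=27  103=11  104=39  105=21  106=32  107=43
Turnaround (C−A): 101=1  102=26  103=10  104=36  105=14  106=19  107=29
Turnaround times: 101=1, 102=26, 103=10, 104=36, 105=14, 106=19, 107=29
Average turnaround = (1+26+10+36+14+19+29) / 7 = 135/7 = 19.29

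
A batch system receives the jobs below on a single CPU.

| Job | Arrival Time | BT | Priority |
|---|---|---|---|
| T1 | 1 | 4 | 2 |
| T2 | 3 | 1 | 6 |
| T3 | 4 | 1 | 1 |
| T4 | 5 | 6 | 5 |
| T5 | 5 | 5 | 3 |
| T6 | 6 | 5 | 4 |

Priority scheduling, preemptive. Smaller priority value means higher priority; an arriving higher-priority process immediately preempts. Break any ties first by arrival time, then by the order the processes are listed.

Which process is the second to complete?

T1

Schedule: | idle 0-1 | T1 1-4 | T3 4-5 | T1 5-6 | T5 6-11 | T6 11-16 | T4 16-22 | T2 22-23 |
Completion: T1=6  T2=23  T3=5  T4=22  T5=11  T6=16
Turnaround (C−A): T1=5  T2=20  T3=1  T4=17  T5=6  T6=10
Finish order: T3 → T1 → T5 → T6 → T4 → T2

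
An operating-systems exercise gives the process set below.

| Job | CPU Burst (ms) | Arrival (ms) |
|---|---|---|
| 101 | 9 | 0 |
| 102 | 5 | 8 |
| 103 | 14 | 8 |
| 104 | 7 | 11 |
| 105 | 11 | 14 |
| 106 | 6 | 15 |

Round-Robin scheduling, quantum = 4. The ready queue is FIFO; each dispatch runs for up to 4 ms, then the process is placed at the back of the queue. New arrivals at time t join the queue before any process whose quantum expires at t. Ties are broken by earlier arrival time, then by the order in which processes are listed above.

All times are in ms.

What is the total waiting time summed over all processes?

Schedule: | 101 0-8 | 102 8-12 | 103 12-16 | 101 16-17 | 104 17-21 | 102 21-22 | 105 22-26 | 106 26-30 | 103 30-34 | 104 34-37 | 105 37-41 | 106 41-43 | 103 43-47 | 105 47-50 | 103 50-52 |
Completion: 101=17  102=22  103=52  104=37  105=50  106=43
Waiting = turnaround − burst: 101=8, 102=9, 103=30, 104=19, 105=25, 106=22
Total waiting = 8 + 9 + 30 + 19 + 25 + 22 = 113

113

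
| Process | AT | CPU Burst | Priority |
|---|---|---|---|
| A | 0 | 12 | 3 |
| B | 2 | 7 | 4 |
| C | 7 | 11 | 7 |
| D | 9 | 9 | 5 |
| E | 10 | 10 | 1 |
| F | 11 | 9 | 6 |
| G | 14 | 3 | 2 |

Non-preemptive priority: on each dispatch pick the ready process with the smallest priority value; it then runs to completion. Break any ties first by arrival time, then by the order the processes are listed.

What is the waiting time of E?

2

Timeline: | A 0-12 | E 12-22 | G 22-25 | B 25-32 | D 32-41 | F 41-50 | C 50-61 |
Completion: A=12  B=32  C=61  D=41  E=22  F=50  G=25
Turnaround (C−A): A=12  B=30  C=54  D=32  E=12  F=39  G=11
Waiting(E) = turnaround − burst = 12 − 10 = 2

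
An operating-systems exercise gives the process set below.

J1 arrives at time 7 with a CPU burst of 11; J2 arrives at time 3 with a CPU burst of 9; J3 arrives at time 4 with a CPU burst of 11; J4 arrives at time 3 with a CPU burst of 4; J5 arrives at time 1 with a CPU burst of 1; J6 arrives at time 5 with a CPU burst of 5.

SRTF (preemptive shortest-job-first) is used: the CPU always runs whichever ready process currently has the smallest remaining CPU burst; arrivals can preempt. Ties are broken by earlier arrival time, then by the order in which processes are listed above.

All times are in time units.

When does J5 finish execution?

Timeline: | idle 0-1 | J5 1-2 | idle 2-3 | J4 3-7 | J6 7-12 | J2 12-21 | J3 21-32 | J1 32-43 |
Completion: J1=43  J2=21  J3=32  J4=7  J5=2  J6=12

2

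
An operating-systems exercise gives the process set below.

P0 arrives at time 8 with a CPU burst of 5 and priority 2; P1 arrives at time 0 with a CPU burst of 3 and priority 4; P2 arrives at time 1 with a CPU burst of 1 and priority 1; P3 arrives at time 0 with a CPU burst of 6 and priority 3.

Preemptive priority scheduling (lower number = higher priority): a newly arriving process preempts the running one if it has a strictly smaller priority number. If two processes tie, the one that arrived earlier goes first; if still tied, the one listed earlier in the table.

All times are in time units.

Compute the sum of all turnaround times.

Timeline: | P3 0-1 | P2 1-2 | P3 2-7 | P1 7-8 | P0 8-13 | P1 13-15 |
Completion: P0=13  P1=15  P2=2  P3=7
Turnaround = completion − arrival: P0=5, P1=15, P2=1, P3=7
Total turnaround = 5 + 15 + 1 + 7 = 28

28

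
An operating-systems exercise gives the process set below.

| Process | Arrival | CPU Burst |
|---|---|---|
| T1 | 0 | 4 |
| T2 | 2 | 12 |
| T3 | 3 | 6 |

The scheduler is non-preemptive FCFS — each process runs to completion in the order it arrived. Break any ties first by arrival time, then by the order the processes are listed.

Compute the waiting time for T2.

2

Gantt: | T1 0-4 | T2 4-16 | T3 16-22 |
Completion: T1=4  T2=16  T3=22
Turnaround (C−A): T1=4  T2=14  T3=19
Waiting(T2) = turnaround − burst = 14 − 12 = 2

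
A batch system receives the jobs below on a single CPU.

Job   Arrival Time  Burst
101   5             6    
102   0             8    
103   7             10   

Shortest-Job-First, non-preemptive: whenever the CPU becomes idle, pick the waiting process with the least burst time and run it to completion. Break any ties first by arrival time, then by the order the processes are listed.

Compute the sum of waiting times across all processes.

10

Schedule: | 102 0-8 | 101 8-14 | 103 14-24 |
Completion: 101=14  102=8  103=24
Turnaround (C−A): 101=9  102=8  103=17
Waiting = turnaround − burst: 101=3, 102=0, 103=7
Total waiting = 3 + 0 + 7 = 10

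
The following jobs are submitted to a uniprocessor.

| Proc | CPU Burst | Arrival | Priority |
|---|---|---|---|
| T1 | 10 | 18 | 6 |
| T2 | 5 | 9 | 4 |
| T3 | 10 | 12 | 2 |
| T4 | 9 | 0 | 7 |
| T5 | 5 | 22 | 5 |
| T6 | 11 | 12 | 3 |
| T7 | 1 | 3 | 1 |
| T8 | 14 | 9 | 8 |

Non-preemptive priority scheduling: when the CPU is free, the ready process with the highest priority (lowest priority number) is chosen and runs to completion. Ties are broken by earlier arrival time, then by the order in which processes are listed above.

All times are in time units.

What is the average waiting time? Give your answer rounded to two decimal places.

12.75

Schedule: | T4 0-9 | T7 9-10 | T2 10-15 | T3 15-25 | T6 25-36 | T5 36-41 | T1 41-51 | T8 51-65 |
Completion: T1=51  T2=15  T3=25  T4=9  T5=41  T6=36  T7=10  T8=65
Waiting times: T1=23, T2=1, T3=3, T4=0, T5=14, T6=13, T7=6, T8=42
Average waiting = (23+1+3+0+14+13+6+42) / 8 = 102/8 = 12.75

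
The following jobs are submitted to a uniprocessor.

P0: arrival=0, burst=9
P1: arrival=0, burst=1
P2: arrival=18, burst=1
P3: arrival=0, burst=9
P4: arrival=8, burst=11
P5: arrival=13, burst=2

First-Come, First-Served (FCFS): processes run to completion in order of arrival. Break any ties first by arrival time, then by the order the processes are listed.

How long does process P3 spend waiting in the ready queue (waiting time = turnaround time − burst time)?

10

Schedule: | P0 0-9 | P1 9-10 | P3 10-19 | P4 19-30 | P5 30-32 | P2 32-33 |
Completion: P0=9  P1=10  P2=33  P3=19  P4=30  P5=32
Waiting(P3) = turnaround − burst = 19 − 9 = 10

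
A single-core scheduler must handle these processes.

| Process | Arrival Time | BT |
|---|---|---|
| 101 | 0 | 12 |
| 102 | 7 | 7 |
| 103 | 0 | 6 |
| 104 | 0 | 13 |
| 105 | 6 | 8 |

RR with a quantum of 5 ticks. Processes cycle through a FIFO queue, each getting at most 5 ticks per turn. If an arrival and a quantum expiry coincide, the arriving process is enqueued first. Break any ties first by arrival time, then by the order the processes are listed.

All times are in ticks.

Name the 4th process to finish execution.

Timeline: | 101 0-5 | 103 5-10 | 104 10-15 | 101 15-20 | 105 20-25 | 102 25-30 | 103 30-31 | 104 31-36 | 101 36-38 | 105 38-41 | 102 41-43 | 104 43-46 |
Completion: 101=38  102=43  103=31  104=46  105=41
Turnaround (C−A): 101=38  102=36  103=31  104=46  105=35
Finish order: 103 → 101 → 105 → 102 → 104

102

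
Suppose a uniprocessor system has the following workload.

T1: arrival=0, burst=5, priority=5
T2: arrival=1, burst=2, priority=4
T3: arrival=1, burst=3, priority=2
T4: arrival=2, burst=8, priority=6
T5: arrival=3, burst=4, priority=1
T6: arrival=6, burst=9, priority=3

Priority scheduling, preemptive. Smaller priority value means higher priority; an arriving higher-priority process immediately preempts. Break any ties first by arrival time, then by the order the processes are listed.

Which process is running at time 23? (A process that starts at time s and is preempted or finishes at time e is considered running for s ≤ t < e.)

T4

Timeline: | T1 0-1 | T3 1-3 | T5 3-7 | T3 7-8 | T6 8-17 | T2 17-19 | T1 19-23 | T4 23-31 |
Completion: T1=23  T2=19  T3=8  T4=31  T5=7  T6=17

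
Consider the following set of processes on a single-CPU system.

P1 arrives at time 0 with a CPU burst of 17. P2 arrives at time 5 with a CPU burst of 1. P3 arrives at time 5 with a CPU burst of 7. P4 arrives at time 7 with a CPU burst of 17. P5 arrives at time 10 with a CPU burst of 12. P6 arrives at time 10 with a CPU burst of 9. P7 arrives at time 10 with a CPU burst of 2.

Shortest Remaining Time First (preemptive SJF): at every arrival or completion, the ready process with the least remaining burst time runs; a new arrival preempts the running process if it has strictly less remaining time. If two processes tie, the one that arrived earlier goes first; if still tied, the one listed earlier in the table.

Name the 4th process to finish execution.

Gantt: | P1 0-5 | P2 5-6 | P3 6-10 | P7 10-12 | P3 12-15 | P6 15-24 | P1 24-36 | P5 36-48 | P4 48-65 |
Completion: P1=36  P2=6  P3=15  P4=65  P5=48  P6=24  P7=12
Turnaround (C−A): P1=36  P2=1  P3=10  P4=58  P5=38  P6=14  P7=2
Finish order: P2 → P7 → P3 → P6 → P1 → P5 → P4

P6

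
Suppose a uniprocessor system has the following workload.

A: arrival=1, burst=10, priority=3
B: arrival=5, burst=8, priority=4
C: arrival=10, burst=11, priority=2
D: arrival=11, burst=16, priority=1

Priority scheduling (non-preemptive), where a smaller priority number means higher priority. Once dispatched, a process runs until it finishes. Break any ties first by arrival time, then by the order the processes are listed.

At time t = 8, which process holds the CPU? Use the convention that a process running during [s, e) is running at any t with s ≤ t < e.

A

Gantt: | idle 0-1 | A 1-11 | D 11-27 | C 27-38 | B 38-46 |
Completion: A=11  B=46  C=38  D=27
Turnaround (C−A): A=10  B=41  C=28  D=16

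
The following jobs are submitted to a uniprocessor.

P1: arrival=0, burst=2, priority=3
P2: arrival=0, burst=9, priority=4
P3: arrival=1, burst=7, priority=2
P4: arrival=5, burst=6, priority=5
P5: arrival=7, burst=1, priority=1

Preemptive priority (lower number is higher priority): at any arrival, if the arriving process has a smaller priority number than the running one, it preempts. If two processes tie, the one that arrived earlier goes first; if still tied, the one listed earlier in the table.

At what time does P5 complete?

8

Gantt: | P1 0-1 | P3 1-7 | P5 7-8 | P3 8-9 | P1 9-10 | P2 10-19 | P4 19-25 |
Completion: P1=10  P2=19  P3=9  P4=25  P5=8
Turnaround (C−A): P1=10  P2=19  P3=8  P4=20  P5=1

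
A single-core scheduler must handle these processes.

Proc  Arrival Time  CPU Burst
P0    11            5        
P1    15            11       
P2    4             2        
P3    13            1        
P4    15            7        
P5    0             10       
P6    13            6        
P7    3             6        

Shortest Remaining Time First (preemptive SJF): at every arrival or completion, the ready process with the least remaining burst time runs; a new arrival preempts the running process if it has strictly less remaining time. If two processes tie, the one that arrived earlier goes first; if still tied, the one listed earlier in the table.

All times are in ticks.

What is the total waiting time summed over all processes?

Schedule: | P5 0-3 | P7 3-4 | P2 4-6 | P7 6-11 | P0 11-13 | P3 13-14 | P0 14-17 | P6 17-23 | P5 23-30 | P4 30-37 | P1 37-48 |
Completion: P0=17  P1=48  P2=6  P3=14  P4=37  P5=30  P6=23  P7=11
Waiting = turnaround − burst: P0=1, P1=22, P2=0, P3=0, P4=15, P5=20, P6=4, P7=2
Total waiting = 1 + 22 + 0 + 0 + 15 + 20 + 4 + 2 = 64

64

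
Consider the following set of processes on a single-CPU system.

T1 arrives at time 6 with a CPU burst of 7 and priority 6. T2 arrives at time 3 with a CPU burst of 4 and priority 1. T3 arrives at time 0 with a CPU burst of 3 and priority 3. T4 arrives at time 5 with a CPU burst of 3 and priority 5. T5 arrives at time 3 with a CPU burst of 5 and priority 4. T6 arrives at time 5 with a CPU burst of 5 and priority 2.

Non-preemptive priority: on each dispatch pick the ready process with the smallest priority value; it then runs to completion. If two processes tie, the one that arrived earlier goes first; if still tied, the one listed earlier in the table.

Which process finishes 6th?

T1

Timeline: | T3 0-3 | T2 3-7 | T6 7-12 | T5 12-17 | T4 17-20 | T1 20-27 |
Completion: T1=27  T2=7  T3=3  T4=20  T5=17  T6=12
Finish order: T3 → T2 → T6 → T5 → T4 → T1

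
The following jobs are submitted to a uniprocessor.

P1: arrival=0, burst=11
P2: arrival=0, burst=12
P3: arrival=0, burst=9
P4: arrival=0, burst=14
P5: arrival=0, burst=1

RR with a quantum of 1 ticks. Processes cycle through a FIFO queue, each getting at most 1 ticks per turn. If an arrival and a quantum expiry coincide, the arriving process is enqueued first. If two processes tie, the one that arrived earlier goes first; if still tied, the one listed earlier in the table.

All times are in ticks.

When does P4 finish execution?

47

Gantt: | P1 0-1 | P2 1-2 | P3 2-3 | P4 3-4 | P5 4-5 | P1 5-6 | P2 6-7 | P3 7-8 | P4 8-9 | P1 9-10 | P2 10-11 | P3 11-12 | P4 12-13 | P1 13-14 | P2 14-15 | P3 15-16 | P4 16-17 | P1 17-18 | P2 18-19 | P3 19-20 | P4 20-21 | P1 21-22 | P2 22-23 | P3 23-24 | P4 24-25 | P1 25-26 | P2 26-27 | P3 27-28 | P4 28-29 | P1 29-30 | P2 30-31 | P3 31-32 | P4 32-33 | P1 33-34 | P2 34-35 | P3 35-36 | P4 36-37 | P1 37-38 | P2 38-39 | P4 39-40 | P1 40-41 | P2 41-42 | P4 42-43 | P2 43-44 | P4 44-47 |
Completion: P1=41  P2=44  P3=36  P4=47  P5=5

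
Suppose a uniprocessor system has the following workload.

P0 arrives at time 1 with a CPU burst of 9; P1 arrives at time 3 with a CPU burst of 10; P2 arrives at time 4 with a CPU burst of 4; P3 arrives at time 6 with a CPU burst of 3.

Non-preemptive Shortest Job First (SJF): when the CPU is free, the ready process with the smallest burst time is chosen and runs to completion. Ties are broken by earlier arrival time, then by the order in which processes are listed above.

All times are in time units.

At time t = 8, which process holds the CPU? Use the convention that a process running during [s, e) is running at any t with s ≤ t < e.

P0

Gantt: | idle 0-1 | P0 1-10 | P3 10-13 | P2 13-17 | P1 17-27 |
Completion: P0=10  P1=27  P2=17  P3=13
Turnaround (C−A): P0=9  P1=24  P2=13  P3=7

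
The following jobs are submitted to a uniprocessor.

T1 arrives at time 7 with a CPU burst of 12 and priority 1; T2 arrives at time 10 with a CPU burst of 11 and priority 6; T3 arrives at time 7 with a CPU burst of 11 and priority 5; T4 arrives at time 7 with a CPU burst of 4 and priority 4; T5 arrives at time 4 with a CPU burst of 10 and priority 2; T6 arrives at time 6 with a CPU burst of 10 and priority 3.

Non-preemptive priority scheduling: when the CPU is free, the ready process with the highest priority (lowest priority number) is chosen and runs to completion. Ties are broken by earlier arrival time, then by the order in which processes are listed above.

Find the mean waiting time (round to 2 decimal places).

Schedule: | idle 0-4 | T5 4-14 | T1 14-26 | T6 26-36 | T4 36-40 | T3 40-51 | T2 51-62 |
Completion: T1=26  T2=62  T3=51  T4=40  T5=14  T6=36
Waiting times: T1=7, T2=41, T3=33, T4=29, T5=0, T6=20
Average waiting = (7+41+33+29+0+20) / 6 = 130/6 = 21.67

21.67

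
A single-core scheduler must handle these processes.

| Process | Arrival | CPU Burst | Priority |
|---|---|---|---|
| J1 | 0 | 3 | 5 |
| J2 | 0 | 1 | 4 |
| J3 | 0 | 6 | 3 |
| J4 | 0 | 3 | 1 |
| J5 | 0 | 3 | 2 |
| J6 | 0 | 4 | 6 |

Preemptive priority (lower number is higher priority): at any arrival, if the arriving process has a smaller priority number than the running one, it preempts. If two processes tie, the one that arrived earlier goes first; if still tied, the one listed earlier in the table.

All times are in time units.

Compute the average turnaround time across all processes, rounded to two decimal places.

Gantt: | J4 0-3 | J5 3-6 | J3 6-12 | J2 12-13 | J1 13-16 | J6 16-20 |
Completion: J1=16  J2=13  J3=12  J4=3  J5=6  J6=20
Turnaround times: J1=16, J2=13, J3=12, J4=3, J5=6, J6=20
Average turnaround = (16+13+12+3+6+20) / 6 = 70/6 = 11.67

11.67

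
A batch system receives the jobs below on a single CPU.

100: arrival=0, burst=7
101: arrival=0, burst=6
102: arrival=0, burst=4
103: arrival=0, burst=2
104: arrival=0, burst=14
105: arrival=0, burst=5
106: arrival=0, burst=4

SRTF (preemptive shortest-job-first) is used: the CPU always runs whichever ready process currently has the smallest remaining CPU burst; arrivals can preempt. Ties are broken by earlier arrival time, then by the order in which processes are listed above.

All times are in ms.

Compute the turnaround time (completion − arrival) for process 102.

6

Schedule: | 103 0-2 | 102 2-6 | 106 6-10 | 105 10-15 | 101 15-21 | 100 21-28 | 104 28-42 |
Completion: 100=28  101=21  102=6  103=2  104=42  105=15  106=10
Turnaround (C−A): 100=28  101=21  102=6  103=2  104=42  105=15  106=10
Turnaround(102) = completion − arrival = 6 − 0 = 6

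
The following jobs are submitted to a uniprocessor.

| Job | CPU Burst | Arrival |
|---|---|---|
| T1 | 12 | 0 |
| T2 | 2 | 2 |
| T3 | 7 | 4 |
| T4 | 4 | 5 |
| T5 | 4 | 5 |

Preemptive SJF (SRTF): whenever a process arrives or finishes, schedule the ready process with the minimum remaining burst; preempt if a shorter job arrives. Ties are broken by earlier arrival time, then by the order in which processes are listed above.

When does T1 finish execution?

29

Gantt: | T1 0-2 | T2 2-4 | T3 4-5 | T4 5-9 | T5 9-13 | T3 13-19 | T1 19-29 |
Completion: T1=29  T2=4  T3=19  T4=9  T5=13
Turnaround (C−A): T1=29  T2=2  T3=15  T4=4  T5=8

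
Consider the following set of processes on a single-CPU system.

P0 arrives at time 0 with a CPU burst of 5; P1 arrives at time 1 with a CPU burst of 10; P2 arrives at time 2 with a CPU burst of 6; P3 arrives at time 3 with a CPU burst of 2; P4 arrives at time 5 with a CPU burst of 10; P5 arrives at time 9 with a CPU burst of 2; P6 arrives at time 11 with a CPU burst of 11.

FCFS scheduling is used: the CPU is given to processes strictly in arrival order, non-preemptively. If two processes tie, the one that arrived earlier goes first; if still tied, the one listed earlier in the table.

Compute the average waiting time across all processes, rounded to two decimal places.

Schedule: | P0 0-5 | P1 5-15 | P2 15-21 | P3 21-23 | P4 23-33 | P5 33-35 | P6 35-46 |
Completion: P0=5  P1=15  P2=21  P3=23  P4=33  P5=35  P6=46
Turnaround (C−A): P0=5  P1=14  P2=19  P3=20  P4=28  P5=26  P6=35
Waiting times: P0=0, P1=4, P2=13, P3=18, P4=18, P5=24, P6=24
Average waiting = (0+4+13+18+18+24+24) / 7 = 101/7 = 14.43

14.43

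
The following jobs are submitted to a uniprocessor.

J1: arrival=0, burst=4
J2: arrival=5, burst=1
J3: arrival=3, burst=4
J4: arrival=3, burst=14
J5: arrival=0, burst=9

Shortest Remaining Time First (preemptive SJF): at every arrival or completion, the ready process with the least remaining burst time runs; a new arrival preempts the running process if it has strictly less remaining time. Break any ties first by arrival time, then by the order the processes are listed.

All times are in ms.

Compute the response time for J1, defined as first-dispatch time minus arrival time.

0

Schedule: | J1 0-4 | J3 4-5 | J2 5-6 | J3 6-9 | J5 9-18 | J4 18-32 |
Completion: J1=4  J2=6  J3=9  J4=32  J5=18
Turnaround (C−A): J1=4  J2=1  J3=6  J4=29  J5=18
Response(J1) = first start − arrival = 0 − 0 = 0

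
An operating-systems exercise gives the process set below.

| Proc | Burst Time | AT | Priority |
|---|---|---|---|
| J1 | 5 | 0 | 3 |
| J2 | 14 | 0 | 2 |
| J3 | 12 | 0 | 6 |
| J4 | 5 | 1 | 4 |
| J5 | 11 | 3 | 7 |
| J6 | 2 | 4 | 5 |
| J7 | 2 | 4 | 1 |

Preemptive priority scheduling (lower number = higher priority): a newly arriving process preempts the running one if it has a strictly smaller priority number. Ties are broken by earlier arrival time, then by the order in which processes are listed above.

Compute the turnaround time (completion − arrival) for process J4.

Timeline: | J2 0-4 | J7 4-6 | J2 6-16 | J1 16-21 | J4 21-26 | J6 26-28 | J3 28-40 | J5 40-51 |
Completion: J1=21  J2=16  J3=40  J4=26  J5=51  J6=28  J7=6
Turnaround (C−A): J1=21  J2=16  J3=40  J4=25  J5=48  J6=24  J7=2
Turnaround(J4) = completion − arrival = 26 − 1 = 25

25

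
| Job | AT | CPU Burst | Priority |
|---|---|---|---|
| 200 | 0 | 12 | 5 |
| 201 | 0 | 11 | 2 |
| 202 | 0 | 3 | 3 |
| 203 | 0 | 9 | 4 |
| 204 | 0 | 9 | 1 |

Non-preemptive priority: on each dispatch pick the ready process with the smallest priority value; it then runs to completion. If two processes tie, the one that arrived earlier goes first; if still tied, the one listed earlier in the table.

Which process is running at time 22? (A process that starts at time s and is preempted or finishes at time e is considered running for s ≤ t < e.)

202

Schedule: | 204 0-9 | 201 9-20 | 202 20-23 | 203 23-32 | 200 32-44 |
Completion: 200=44  201=20  202=23  203=32  204=9
Turnaround (C−A): 200=44  201=20  202=23  203=32  204=9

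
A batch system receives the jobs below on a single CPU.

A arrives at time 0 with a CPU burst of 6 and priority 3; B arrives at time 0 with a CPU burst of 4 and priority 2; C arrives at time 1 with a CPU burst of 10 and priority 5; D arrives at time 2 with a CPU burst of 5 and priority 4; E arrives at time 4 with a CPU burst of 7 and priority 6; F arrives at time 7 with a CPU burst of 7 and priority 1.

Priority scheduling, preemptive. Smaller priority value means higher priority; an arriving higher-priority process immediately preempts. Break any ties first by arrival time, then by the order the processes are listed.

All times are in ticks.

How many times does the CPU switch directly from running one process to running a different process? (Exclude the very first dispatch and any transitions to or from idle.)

Timeline: | B 0-4 | A 4-7 | F 7-14 | A 14-17 | D 17-22 | C 22-32 | E 32-39 |
Completion: A=17  B=4  C=32  D=22  E=39  F=14
Turnaround (C−A): A=17  B=4  C=31  D=20  E=35  F=7

6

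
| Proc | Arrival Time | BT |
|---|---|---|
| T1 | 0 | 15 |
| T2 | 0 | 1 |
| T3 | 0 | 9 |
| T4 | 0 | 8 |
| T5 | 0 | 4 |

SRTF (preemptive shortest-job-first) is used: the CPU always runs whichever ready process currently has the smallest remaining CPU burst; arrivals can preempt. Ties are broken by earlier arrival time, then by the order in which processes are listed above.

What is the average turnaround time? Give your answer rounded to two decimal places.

Timeline: | T2 0-1 | T5 1-5 | T4 5-13 | T3 13-22 | T1 22-37 |
Completion: T1=37  T2=1  T3=22  T4=13  T5=5
Turnaround (C−A): T1=37  T2=1  T3=22  T4=13  T5=5
Turnaround times: T1=37, T2=1, T3=22, T4=13, T5=5
Average turnaround = (37+1+22+13+5) / 5 = 78/5 = 15.60

15.60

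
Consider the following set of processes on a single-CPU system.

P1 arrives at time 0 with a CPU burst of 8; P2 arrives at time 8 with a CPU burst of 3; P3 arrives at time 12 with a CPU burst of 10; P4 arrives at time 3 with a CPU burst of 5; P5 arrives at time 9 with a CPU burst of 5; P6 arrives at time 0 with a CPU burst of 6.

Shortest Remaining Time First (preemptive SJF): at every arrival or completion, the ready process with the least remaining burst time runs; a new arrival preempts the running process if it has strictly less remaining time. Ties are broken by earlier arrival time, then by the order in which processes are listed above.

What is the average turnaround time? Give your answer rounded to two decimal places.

13.67

Gantt: | P6 0-6 | P4 6-11 | P2 11-14 | P5 14-19 | P1 19-27 | P3 27-37 |
Completion: P1=27  P2=14  P3=37  P4=11  P5=19  P6=6
Turnaround times: P1=27, P2=6, P3=25, P4=8, P5=10, P6=6
Average turnaround = (27+6+25+8+10+6) / 6 = 82/6 = 13.67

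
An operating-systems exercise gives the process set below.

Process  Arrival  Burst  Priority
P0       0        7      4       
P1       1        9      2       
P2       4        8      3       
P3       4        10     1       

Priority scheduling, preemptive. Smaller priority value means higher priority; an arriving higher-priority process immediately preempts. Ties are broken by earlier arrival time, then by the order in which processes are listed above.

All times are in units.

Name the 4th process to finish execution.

P0

Timeline: | P0 0-1 | P1 1-4 | P3 4-14 | P1 14-20 | P2 20-28 | P0 28-34 |
Completion: P0=34  P1=20  P2=28  P3=14
Turnaround (C−A): P0=34  P1=19  P2=24  P3=10
Finish order: P3 → P1 → P2 → P0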